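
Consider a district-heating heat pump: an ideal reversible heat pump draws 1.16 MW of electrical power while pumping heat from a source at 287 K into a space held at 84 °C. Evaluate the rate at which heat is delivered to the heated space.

T_H = 84 °C → 84 + 273.15 = 357.15 K.
Reversible heating COP: COP_HP = T_H/(T_H − T_C) = 357.15/70.15 = 5.0912.
Q_H = COP_HP · W = 5.0912 × 1.16 = 5.91 MW.

Q̇_H ≈ 5.91 MW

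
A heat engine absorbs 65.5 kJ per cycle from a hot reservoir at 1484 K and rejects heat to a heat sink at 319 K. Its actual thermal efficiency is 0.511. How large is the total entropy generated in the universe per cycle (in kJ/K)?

ΔS_univ ≈ 0.0563 kJ/K

W = η·Q_H = 0.511 × 65.5 = 33.47 kJ, so Q_C = Q_H − W = 32.03 kJ.
The hot reservoir loses entropy Q_H/T_H = 65.5/1484.00 = 0.04414 kJ/K; the cold reservoir gains Q_C/T_C = 32.03/319.00 = 0.1004 kJ/K.
ΔS_univ = −Q_H/T_H + Q_C/T_C = 0.0563 kJ/K (> 0, since η = 0.511 < η_Carnot = 0.785).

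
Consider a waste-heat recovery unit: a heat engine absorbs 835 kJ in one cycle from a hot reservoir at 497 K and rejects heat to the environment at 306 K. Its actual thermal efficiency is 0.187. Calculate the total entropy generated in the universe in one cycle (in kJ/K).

W = η·Q_H = 0.187 × 835 = 156.1 kJ, so Q_C = Q_H − W = 678.9 kJ.
The hot reservoir loses entropy Q_H/T_H = 835/497.00 = 1.680 kJ/K; the cold reservoir gains Q_C/T_C = 678.9/306.00 = 2.218 kJ/K.
ΔS_univ = −Q_H/T_H + Q_C/T_C = 0.538 kJ/K (> 0, since η = 0.187 < η_Carnot = 0.384).

ΔS_univ ≈ 0.538 kJ/K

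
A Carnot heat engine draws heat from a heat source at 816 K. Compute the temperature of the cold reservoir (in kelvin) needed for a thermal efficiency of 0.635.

T_C ≈ 298 K

From η = 1 − T_C/T_H, T_C = T_H·(1 − η) = 816.00 × (1 − 0.635) = 298 K.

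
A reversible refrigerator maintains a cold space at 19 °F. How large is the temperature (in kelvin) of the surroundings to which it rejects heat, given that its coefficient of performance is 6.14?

T_H ≈ 309 K

T_C = 19 °F → (19 − 32) × 5/9 = -7.22 °C = 265.93 K.
COP_R = T_C/(T_H − T_C) ⇒ T_H = T_C·(1 + 1/COP_R) = 265.93 × (1 + 1/6.14) = 309 K.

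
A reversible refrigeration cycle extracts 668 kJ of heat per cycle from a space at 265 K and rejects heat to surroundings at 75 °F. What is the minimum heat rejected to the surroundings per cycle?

T_H = 75 °F → (75 − 32) × 5/9 = 23.89 °C = 297.04 K.
For a reversible cycle Q_H/Q_C = T_H/T_C, so Q_H = Q_C·T_H/T_C = 668 × 297.04/265.00 = 749 kJ.

Q_H ≈ 749 kJ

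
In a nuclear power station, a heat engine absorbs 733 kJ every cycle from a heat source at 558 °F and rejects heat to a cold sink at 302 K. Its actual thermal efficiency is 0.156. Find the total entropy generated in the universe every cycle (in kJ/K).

ΔS_univ ≈ 0.7520 kJ/K

T_H = 558 °F → (558 − 32) × 5/9 = 292.22 °C = 565.37 K.
W = η·Q_H = 0.156 × 733 = 114.3 kJ, so Q_C = Q_H − W = 618.7 kJ.
Entropy balance on the reservoirs: −Q_H/T_H = -1.296 kJ/K, +Q_C/T_C = 2.049 kJ/K.
ΔS_univ = −Q_H/T_H + Q_C/T_C = 0.7520 kJ/K (> 0, since η = 0.156 < η_Carnot = 0.466).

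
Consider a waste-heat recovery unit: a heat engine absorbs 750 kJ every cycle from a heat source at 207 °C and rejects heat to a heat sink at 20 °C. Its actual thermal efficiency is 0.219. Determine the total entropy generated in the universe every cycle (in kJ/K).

ΔS_univ ≈ 0.436 kJ/K

T_H = 207 °C → 207 + 273.15 = 480.15 K.
T_C = 20 °C → 20 + 273.15 = 293.15 K.
W = η·Q_H = 0.219 × 750 = 164.2 kJ, so Q_C = Q_H − W = 585.8 kJ.
Entropy balance on the reservoirs: −Q_H/T_H = -1.562 kJ/K, +Q_C/T_C = 1.998 kJ/K.
ΔS_univ = −Q_H/T_H + Q_C/T_C = 0.436 kJ/K (> 0, since η = 0.219 < η_Carnot = 0.389).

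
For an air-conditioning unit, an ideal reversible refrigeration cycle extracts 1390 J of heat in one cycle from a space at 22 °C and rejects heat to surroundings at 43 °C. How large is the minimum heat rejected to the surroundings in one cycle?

Q_H ≈ 1489 J

T_H = 43 °C → 43 + 273.15 = 316.15 K.
T_C = 22 °C → 22 + 273.15 = 295.15 K.
For a reversible cycle Q_H/Q_C = T_H/T_C, so Q_H = Q_C·T_H/T_C = 1390 × 316.15/295.15 = 1489 J.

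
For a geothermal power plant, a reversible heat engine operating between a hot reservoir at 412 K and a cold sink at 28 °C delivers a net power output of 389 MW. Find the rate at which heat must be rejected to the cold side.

T_C = 28 °C → 28 + 273.15 = 301.15 K.
For a reversible engine, η = 1 − T_C/T_H = 1 − 301.15/412.00 = 0.2691.
Since Q_C/Q_H = T_C/T_H and Q_H = W/η, Q_C = W·T_C/(T_H − T_C) = 389 × 301.15/110.85 = 1060 MW.

Q̇_C ≈ 1060 MW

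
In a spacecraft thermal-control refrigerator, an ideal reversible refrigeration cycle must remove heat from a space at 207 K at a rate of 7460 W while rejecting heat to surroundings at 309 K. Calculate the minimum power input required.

Ẇ_in ≈ 3680 W

Carnot COP: COP_R = T_C/(T_H − T_C) = 207.00/102.00 = 2.0294.
W = Q_C/COP_R = 7460/2.0294 = 3680 W.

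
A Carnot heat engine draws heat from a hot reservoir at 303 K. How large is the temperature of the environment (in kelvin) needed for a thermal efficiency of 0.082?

T_C ≈ 278 K

From η = 1 − T_C/T_H, T_C = T_H·(1 − η) = 303.00 × (1 − 0.082) = 278 K.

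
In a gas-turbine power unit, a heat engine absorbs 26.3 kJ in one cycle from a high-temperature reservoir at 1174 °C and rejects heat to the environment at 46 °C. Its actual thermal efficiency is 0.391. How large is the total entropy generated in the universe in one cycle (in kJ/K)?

ΔS_univ ≈ 0.03201 kJ/K

T_H = 1174 °C → 1174 + 273.15 = 1447.15 K.
T_C = 46 °C → 46 + 273.15 = 319.15 K.
W = η·Q_H = 0.391 × 26.3 = 10.28 kJ, so Q_C = Q_H − W = 16.02 kJ.
The hot reservoir loses entropy Q_H/T_H = 26.3/1447.15 = 0.01817 kJ/K; the cold reservoir gains Q_C/T_C = 16.02/319.15 = 0.05019 kJ/K.
ΔS_univ = −Q_H/T_H + Q_C/T_C = 0.03201 kJ/K (> 0, since η = 0.391 < η_Carnot = 0.779).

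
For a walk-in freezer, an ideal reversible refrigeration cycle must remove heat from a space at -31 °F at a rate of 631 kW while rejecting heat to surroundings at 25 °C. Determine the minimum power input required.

T_H = 25 °C → 25 + 273.15 = 298.15 K.
T_C = -31 °F → (-31 − 32) × 5/9 = -35.00 °C = 238.15 K.
COP_R = T_C/(T_H − T_C) = 238.15/60.00 = 3.9692.
W = Q_C/COP_R = 631/3.9692 = 159 kW.

Ẇ_in ≈ 159 kW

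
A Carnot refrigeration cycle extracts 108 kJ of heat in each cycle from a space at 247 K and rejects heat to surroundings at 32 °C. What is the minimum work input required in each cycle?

W_in ≈ 25.4 kJ

T_H = 32 °C → 32 + 273.15 = 305.15 K.
The reversible coefficient of performance is COP_R = T_C/(T_H − T_C) = 247.00/58.15 = 4.2476.
W = Q_C/COP_R = 108/4.2476 = 25.4 kJ.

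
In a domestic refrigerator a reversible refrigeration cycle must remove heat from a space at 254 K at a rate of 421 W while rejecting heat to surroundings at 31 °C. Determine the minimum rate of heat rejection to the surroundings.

T_H = 31 °C → 31 + 273.15 = 304.15 K.
For a reversible cycle Q_H/Q_C = T_H/T_C, so Q_H = Q_C·T_H/T_C = 421 × 304.15/254.00 = 504 W.

Q̇_H ≈ 504 W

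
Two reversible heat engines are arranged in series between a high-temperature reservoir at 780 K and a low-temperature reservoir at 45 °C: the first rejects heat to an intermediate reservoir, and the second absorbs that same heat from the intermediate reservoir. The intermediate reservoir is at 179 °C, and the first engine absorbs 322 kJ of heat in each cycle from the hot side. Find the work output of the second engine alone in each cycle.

W₂ ≈ 55.3 kJ

T_C = 45 °C → 45 + 273.15 = 318.15 K.
T_m = 179 °C → 179 + 273.15 = 452.15 K.
Heat entering the second stage: Q_m = Q_H·(T_m/T_H) = 322 × 452.15/780.00 = 187 kJ.
Second-stage efficiency η₂ = 1 − T_C/T_m = 1 − 318.15/452.15 = 0.2964, so W₂ = η₂·Q_m = 55.3 kJ.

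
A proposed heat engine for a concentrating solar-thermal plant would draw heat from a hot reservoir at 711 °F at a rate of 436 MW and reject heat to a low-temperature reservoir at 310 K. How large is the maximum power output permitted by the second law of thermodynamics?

Ẇ_max ≈ 228.2 MW

T_H = 711 °F → (711 − 32) × 5/9 = 377.22 °C = 650.37 K.
The upper bound on efficiency is η_max = 1 − T_C/T_H = 1 − 310.00/650.37 = 0.5233.
W_max = η_max · Q_H = 0.5233 × 436 = 228.2 MW.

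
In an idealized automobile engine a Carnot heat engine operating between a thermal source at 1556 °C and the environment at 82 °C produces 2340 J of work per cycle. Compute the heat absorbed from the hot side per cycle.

Q_H ≈ 2900 J

T_H = 1556 °C → 1556 + 273.15 = 1829.15 K.
T_C = 82 °C → 82 + 273.15 = 355.15 K.
Since the cycle is reversible, η = 1 − T_C/T_H = 1 − 355.15/1829.15 = 0.8058.
Q_H = W/η = 2340/0.8058 = 2900 J.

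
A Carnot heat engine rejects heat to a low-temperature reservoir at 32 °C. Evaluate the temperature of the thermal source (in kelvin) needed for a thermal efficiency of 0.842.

T_C = 32 °C → 32 + 273.15 = 305.15 K.
From η = 1 − T_C/T_H, solving for T_H gives T_H = T_C/(1 − η) = 305.15/(1 − 0.842) = 1930 K.

T_H ≈ 1930 K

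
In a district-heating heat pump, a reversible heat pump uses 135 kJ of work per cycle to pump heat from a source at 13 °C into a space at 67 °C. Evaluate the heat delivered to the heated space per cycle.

T_H = 67 °C → 67 + 273.15 = 340.15 K.
T_C = 13 °C → 13 + 273.15 = 286.15 K.
For a reversible heat pump, COP_HP = T_H/(T_H − T_C) = 340.15/54.00 = 6.2991.
Q_H = COP_HP · W = 6.2991 × 135 = 850 kJ.

Q_H ≈ 850 kJ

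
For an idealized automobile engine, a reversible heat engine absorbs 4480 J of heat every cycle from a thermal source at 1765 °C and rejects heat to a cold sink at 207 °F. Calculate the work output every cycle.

T_H = 1765 °C → 1765 + 273.15 = 2038.15 K.
T_C = 207 °F → (207 − 32) × 5/9 = 97.22 °C = 370.37 K.
The Carnot efficiency is η = 1 − T_C/T_H = 1 − 370.37/2038.15 = 0.8183.
W = η·Q_H = 0.8183 × 4480 = 3670 J.

W ≈ 3670 J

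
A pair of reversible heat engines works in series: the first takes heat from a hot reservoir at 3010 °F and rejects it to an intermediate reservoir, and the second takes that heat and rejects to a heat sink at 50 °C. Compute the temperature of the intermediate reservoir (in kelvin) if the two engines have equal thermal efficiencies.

T_H = 3010 °F → (3010 − 32) × 5/9 = 1654.44 °C = 1927.59 K.
T_C = 50 °C → 50 + 273.15 = 323.15 K.
Equal efficiencies require 1 − T_m/T_H = 1 − T_C/T_m, i.e. T_m/T_H = T_C/T_m, so T_m = √(T_H·T_C) = √(1927.59 × 323.15) = 789.2 K.

T_m ≈ 789.2 K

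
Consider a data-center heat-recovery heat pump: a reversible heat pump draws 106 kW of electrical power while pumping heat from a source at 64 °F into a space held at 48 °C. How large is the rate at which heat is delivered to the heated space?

T_H = 48 °C → 48 + 273.15 = 321.15 K.
T_C = 64 °F → (64 − 32) × 5/9 = 17.78 °C = 290.93 K.
Reversible heating COP: COP_HP = T_H/(T_H − T_C) = 321.15/30.22 = 10.6263.
Q_H = COP_HP · W = 10.6263 × 106 = 1126 kW.

Q̇_H ≈ 1126 kW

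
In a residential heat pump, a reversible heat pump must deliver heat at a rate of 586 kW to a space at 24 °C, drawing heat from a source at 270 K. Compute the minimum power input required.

Ẇ_in ≈ 53.5 kW

T_H = 24 °C → 24 + 273.15 = 297.15 K.
COP_HP = T_H/(T_H − T_C) = 297.15/27.15 = 10.9448.
W = Q_H/COP_HP = 586/10.9448 = 53.5 kW.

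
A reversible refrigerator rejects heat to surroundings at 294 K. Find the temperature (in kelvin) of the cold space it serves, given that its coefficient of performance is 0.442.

T_C ≈ 90.1 K

COP_R = T_C/(T_H − T_C) ⇒ T_C = T_H·COP_R/(1 + COP_R) = 294.00 × 0.442/(1 + 0.442) = 90.1 K.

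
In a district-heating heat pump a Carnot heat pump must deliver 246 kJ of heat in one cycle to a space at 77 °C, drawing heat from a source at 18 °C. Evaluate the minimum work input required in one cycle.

W_in ≈ 41.5 kJ

T_H = 77 °C → 77 + 273.15 = 350.15 K.
T_C = 18 °C → 18 + 273.15 = 291.15 K.
Reversible heating COP: COP_HP = T_H/(T_H − T_C) = 350.15/59.00 = 5.9347.
W = Q_H/COP_HP = 246/5.9347 = 41.5 kJ.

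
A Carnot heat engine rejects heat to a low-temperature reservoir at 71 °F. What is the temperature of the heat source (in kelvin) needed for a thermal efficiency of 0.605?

T_H ≈ 746.4 K

T_C = 71 °F → (71 − 32) × 5/9 = 21.67 °C = 294.82 K.
From η = 1 − T_C/T_H, solving for T_H gives T_H = T_C/(1 − η) = 294.82/(1 − 0.605) = 746.4 K.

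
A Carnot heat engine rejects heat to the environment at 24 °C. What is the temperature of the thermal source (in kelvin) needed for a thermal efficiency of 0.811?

T_C = 24 °C → 24 + 273.15 = 297.15 K.
From η = 1 − T_C/T_H, solving for T_H gives T_H = T_C/(1 − η) = 297.15/(1 − 0.811) = 1570 K.

T_H ≈ 1570 K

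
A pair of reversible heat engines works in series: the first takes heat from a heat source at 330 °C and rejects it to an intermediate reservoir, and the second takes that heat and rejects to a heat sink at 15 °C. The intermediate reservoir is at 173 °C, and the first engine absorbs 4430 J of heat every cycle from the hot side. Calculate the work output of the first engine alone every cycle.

W₁ ≈ 1153 J

T_H = 330 °C → 330 + 273.15 = 603.15 K.
T_C = 15 °C → 15 + 273.15 = 288.15 K.
T_m = 173 °C → 173 + 273.15 = 446.15 K.
First-stage efficiency η₁ = 1 − T_m/T_H = 1 − 446.15/603.15 = 0.2603.
W₁ = η₁·Q_H = 0.2603 × 4430 = 1153 J.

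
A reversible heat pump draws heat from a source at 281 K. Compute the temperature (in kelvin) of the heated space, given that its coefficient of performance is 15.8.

COP_HP = T_H/(T_H − T_C) ⇒ T_H = T_C·COP_HP/(COP_HP − 1) = 281.00 × 15.8/(15.8 − 1) = 300.0 K.

T_H ≈ 300.0 K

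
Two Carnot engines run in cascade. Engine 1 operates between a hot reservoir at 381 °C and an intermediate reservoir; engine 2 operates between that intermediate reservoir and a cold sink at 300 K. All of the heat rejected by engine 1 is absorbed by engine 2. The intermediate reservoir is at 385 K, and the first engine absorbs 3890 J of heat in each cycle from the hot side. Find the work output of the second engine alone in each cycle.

W₂ ≈ 505.5 J

T_H = 381 °C → 381 + 273.15 = 654.15 K.
Heat entering the second stage: Q_m = Q_H·(T_m/T_H) = 3890 × 385.00/654.15 = 2289 J.
Second-stage efficiency η₂ = 1 − T_C/T_m = 1 − 300.00/385.00 = 0.2208, so W₂ = η₂·Q_m = 505.5 J.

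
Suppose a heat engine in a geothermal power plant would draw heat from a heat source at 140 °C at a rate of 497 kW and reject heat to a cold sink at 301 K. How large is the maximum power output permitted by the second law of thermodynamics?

Ẇ_max ≈ 134.9 kW

T_H = 140 °C → 140 + 273.15 = 413.15 K.
The upper bound on efficiency is η_max = 1 − T_C/T_H = 1 − 301.00/413.15 = 0.2715.
W_max = η_max · Q_H = 0.2715 × 497 = 134.9 kW.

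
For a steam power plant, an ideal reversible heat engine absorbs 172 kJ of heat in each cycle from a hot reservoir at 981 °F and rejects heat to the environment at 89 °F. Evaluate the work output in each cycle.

T_H = 981 °F → (981 − 32) × 5/9 = 527.22 °C = 800.37 K.
T_C = 89 °F → (89 − 32) × 5/9 = 31.67 °C = 304.82 K.
η_rev = 1 − T_C/T_H = 1 − 304.82/800.37 = 0.6192.
W = η·Q_H = 0.6192 × 172 = 106.5 kJ.

W ≈ 106.5 kJ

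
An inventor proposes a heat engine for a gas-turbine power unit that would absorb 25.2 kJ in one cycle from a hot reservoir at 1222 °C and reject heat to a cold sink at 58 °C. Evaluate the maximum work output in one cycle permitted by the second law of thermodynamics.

T_H = 1222 °C → 1222 + 273.15 = 1495.15 K.
T_C = 58 °C → 58 + 273.15 = 331.15 K.
The second-law ceiling is the Carnot efficiency, η_max = 1 − T_C/T_H = 1 − 331.15/1495.15 = 0.7785.
W_max = η_max · Q_H = 0.7785 × 25.2 = 19.6 kJ.

W_max ≈ 19.6 kJ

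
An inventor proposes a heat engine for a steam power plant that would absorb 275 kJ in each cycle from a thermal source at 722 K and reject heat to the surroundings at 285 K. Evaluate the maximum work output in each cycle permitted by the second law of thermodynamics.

W_max ≈ 166 kJ

By the Carnot theorem, η_max = 1 − T_C/T_H = 1 − 285.00/722.00 = 0.6053.
W_max = η_max · Q_H = 0.6053 × 275 = 166 kJ.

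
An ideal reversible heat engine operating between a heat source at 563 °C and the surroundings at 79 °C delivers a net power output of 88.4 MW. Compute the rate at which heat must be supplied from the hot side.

T_H = 563 °C → 563 + 273.15 = 836.15 K.
T_C = 79 °C → 79 + 273.15 = 352.15 K.
For a reversible engine, η = 1 − T_C/T_H = 1 − 352.15/836.15 = 0.5788.
Q_H = W/η = 88.4/0.5788 = 152.7 MW.

Q̇_H ≈ 152.7 MW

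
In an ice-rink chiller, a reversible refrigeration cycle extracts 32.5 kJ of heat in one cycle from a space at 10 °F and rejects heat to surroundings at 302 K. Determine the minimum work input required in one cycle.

T_C = 10 °F → (10 − 32) × 5/9 = -12.22 °C = 260.93 K.
For a reversible refrigerator, COP_R = T_C/(T_H − T_C) = 260.93/41.07 = 6.3529.
W = Q_C/COP_R = 32.5/6.3529 = 5.12 kJ.

W_in ≈ 5.12 kJ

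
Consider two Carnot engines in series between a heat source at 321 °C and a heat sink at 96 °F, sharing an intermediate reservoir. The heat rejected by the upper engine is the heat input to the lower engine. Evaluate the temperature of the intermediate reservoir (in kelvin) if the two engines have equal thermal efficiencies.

T_H = 321 °C → 321 + 273.15 = 594.15 K.
T_C = 96 °F → (96 − 32) × 5/9 = 35.56 °C = 308.71 K.
Equal efficiencies require 1 − T_m/T_H = 1 − T_C/T_m, i.e. T_m/T_H = T_C/T_m, so T_m = √(T_H·T_C) = √(594.15 × 308.71) = 428 K.

T_m ≈ 428 K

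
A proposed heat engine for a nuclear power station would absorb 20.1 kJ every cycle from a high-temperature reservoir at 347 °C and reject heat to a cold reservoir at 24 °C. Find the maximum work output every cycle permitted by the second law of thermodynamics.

T_H = 347 °C → 347 + 273.15 = 620.15 K.
T_C = 24 °C → 24 + 273.15 = 297.15 K.
By the Carnot theorem, η_max = 1 − T_C/T_H = 1 − 297.15/620.15 = 0.5208.
W_max = η_max · Q_H = 0.5208 × 20.1 = 10.5 kJ.

W_max ≈ 10.5 kJ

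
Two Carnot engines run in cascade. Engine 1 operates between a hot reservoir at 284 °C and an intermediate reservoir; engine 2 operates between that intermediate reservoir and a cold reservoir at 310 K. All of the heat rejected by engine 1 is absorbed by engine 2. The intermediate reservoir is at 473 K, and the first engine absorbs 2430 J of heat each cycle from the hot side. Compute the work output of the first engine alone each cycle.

W₁ ≈ 367.0 J

T_H = 284 °C → 284 + 273.15 = 557.15 K.
First-stage efficiency η₁ = 1 − T_m/T_H = 1 − 473.00/557.15 = 0.1510.
W₁ = η₁·Q_H = 0.1510 × 2430 = 367.0 J.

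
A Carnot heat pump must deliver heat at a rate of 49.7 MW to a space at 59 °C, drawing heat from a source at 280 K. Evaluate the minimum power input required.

Ẇ_in ≈ 7.803 MW

T_H = 59 °C → 59 + 273.15 = 332.15 K.
For a reversible heat pump, COP_HP = T_H/(T_H − T_C) = 332.15/52.15 = 6.3691.
W = Q_H/COP_HP = 49.7/6.3691 = 7.803 MW.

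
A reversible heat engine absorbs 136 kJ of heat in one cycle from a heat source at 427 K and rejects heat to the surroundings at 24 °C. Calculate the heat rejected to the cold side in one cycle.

Q_C ≈ 94.64 kJ

T_C = 24 °C → 24 + 273.15 = 297.15 K.
η_rev = 1 − T_C/T_H = 1 − 297.15/427.00 = 0.3041.
For a reversible cycle Q_C/Q_H = T_C/T_H, so Q_C = 136 × 297.15/427.00 = 94.64 kJ.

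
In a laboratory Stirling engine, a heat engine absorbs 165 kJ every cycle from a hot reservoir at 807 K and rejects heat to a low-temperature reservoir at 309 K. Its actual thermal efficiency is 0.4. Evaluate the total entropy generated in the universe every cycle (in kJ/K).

ΔS_univ ≈ 0.116 kJ/K

W = η·Q_H = 0.4 × 165 = 66.00 kJ, so Q_C = Q_H − W = 99.00 kJ.
The hot reservoir loses entropy Q_H/T_H = 165/807.00 = 0.2045 kJ/K; the cold reservoir gains Q_C/T_C = 99.00/309.00 = 0.3204 kJ/K.
ΔS_univ = −Q_H/T_H + Q_C/T_C = 0.116 kJ/K (> 0, since η = 0.4 < η_Carnot = 0.617).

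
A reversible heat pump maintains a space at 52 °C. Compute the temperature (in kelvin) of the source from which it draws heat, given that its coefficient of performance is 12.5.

T_C ≈ 299 K

T_H = 52 °C → 52 + 273.15 = 325.15 K.
COP_HP = T_H/(T_H − T_C) ⇒ T_C = T_H·(COP_HP − 1)/COP_HP = 325.15 × (12.5 − 1)/12.5 = 299 K.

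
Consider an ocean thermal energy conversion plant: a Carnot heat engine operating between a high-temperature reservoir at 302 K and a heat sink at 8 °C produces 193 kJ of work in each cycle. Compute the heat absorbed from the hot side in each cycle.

Q_H ≈ 2795 kJ

T_C = 8 °C → 8 + 273.15 = 281.15 K.
Carnot efficiency: η = 1 − T_C/T_H = 1 − 281.15/302.00 = 0.0690.
Q_H = W/η = 193/0.0690 = 2795 kJ.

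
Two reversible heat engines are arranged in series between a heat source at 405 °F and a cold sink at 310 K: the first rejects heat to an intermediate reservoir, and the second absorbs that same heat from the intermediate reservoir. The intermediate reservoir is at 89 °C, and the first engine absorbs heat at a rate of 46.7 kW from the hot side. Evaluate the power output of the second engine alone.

T_H = 405 °F → (405 − 32) × 5/9 = 207.22 °C = 480.37 K.
T_m = 89 °C → 89 + 273.15 = 362.15 K.
Heat entering the second stage: Q_m = Q_H·(T_m/T_H) = 46.7 × 362.15/480.37 = 35.2 kW.
Second-stage efficiency η₂ = 1 − T_C/T_m = 1 − 310.00/362.15 = 0.1440, so W₂ = η₂·Q_m = 5.07 kW.

Ẇ₂ ≈ 5.07 kW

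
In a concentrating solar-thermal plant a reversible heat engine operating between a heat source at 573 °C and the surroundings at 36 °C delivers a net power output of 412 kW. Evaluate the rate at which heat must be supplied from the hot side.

T_H = 573 °C → 573 + 273.15 = 846.15 K.
T_C = 36 °C → 36 + 273.15 = 309.15 K.
Since the cycle is reversible, η = 1 − T_C/T_H = 1 − 309.15/846.15 = 0.6346.
Q_H = W/η = 412/0.6346 = 649 kW.

Q̇_H ≈ 649 kW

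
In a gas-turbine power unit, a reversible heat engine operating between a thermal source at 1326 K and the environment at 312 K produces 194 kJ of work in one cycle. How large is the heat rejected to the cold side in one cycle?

Since the cycle is reversible, η = 1 − T_C/T_H = 1 − 312.00/1326.00 = 0.7647.
Since Q_C/Q_H = T_C/T_H and Q_H = W/η, Q_C = W·T_C/(T_H − T_C) = 194 × 312.00/1014.00 = 59.69 kJ.

Q_C ≈ 59.69 kJ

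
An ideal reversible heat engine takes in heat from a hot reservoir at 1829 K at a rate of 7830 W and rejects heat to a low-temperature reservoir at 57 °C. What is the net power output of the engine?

T_C = 57 °C → 57 + 273.15 = 330.15 K.
The Carnot efficiency is η = 1 − T_C/T_H = 1 − 330.15/1829.00 = 0.8195.
W = η·Q_H = 0.8195 × 7830 = 6420 W.

Ẇ ≈ 6420 W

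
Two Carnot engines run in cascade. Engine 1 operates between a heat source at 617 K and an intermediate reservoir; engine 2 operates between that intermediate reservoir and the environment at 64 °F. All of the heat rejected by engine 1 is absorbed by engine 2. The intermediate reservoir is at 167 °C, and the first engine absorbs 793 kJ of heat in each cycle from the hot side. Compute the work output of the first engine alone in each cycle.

W₁ ≈ 227 kJ

T_C = 64 °F → (64 − 32) × 5/9 = 17.78 °C = 290.93 K.
T_m = 167 °C → 167 + 273.15 = 440.15 K.
First-stage efficiency η₁ = 1 − T_m/T_H = 1 − 440.15/617.00 = 0.2866.
W₁ = η₁·Q_H = 0.2866 × 793 = 227 kJ.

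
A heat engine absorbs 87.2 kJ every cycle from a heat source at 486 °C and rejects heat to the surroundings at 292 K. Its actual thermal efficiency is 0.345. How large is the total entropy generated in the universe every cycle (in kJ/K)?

T_H = 486 °C → 486 + 273.15 = 759.15 K.
W = η·Q_H = 0.345 × 87.2 = 30.08 kJ, so Q_C = Q_H − W = 57.12 kJ.
Reservoir entropy changes: ΔS_H = −Q_H/T_H = −87.2/759.15 = -0.1149 kJ/K and ΔS_C = +Q_C/T_C = 57.12/292.00 = 0.1956 kJ/K.
ΔS_univ = −Q_H/T_H + Q_C/T_C = 0.08074 kJ/K (> 0, since η = 0.345 < η_Carnot = 0.615).

ΔS_univ ≈ 0.08074 kJ/K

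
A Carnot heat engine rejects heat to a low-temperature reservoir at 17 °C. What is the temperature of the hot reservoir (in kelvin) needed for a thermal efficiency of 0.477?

T_H ≈ 554.8 K

T_C = 17 °C → 17 + 273.15 = 290.15 K.
From η = 1 − T_C/T_H, solving for T_H gives T_H = T_C/(1 − η) = 290.15/(1 − 0.477) = 554.8 K.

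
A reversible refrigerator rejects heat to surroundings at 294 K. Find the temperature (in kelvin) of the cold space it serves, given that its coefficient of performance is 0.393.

COP_R = T_C/(T_H − T_C) ⇒ T_C = T_H·COP_R/(1 + COP_R) = 294.00 × 0.393/(1 + 0.393) = 82.9 K.

T_C ≈ 82.9 K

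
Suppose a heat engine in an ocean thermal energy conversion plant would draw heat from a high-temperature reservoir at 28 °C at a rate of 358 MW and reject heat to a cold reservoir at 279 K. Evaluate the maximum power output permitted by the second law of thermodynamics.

T_H = 28 °C → 28 + 273.15 = 301.15 K.
The second-law ceiling is the Carnot efficiency, η_max = 1 − T_C/T_H = 1 − 279.00/301.15 = 0.0736.
W_max = η_max · Q_H = 0.0736 × 358 = 26.3 MW.

Ẇ_max ≈ 26.3 MW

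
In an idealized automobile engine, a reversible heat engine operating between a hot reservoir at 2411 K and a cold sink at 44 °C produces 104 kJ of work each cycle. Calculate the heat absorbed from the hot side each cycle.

T_C = 44 °C → 44 + 273.15 = 317.15 K.
The Carnot efficiency is η = 1 − T_C/T_H = 1 − 317.15/2411.00 = 0.8685.
Q_H = W/η = 104/0.8685 = 120 kJ.

Q_H ≈ 120 kJ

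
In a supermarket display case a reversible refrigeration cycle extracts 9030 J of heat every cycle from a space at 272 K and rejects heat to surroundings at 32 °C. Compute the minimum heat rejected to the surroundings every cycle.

T_H = 32 °C → 32 + 273.15 = 305.15 K.
For a reversible cycle Q_H/Q_C = T_H/T_C, so Q_H = Q_C·T_H/T_C = 9030 × 305.15/272.00 = 10100 J.

Q_H ≈ 10100 J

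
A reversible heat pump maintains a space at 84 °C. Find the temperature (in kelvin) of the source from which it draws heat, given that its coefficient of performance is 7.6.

T_H = 84 °C → 84 + 273.15 = 357.15 K.
COP_HP = T_H/(T_H − T_C) ⇒ T_C = T_H·(COP_HP − 1)/COP_HP = 357.15 × (7.6 − 1)/7.6 = 310.2 K.

T_C ≈ 310.2 K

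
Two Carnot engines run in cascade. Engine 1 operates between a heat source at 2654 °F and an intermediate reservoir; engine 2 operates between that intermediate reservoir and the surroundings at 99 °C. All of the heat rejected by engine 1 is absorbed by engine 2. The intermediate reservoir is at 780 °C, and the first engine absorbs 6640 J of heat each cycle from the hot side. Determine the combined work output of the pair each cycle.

W_total ≈ 5210 J

T_H = 2654 °F → (2654 − 32) × 5/9 = 1456.67 °C = 1729.82 K.
T_C = 99 °C → 99 + 273.15 = 372.15 K.
Two reversible stages in series are equivalent to a single Carnot engine between T_H and T_C, so η_total = 1 − T_C/T_H = 1 − 372.15/1729.82 = 0.7849.
W_total = η_total · Q_H = 0.7849 × 6640 = 5210 J.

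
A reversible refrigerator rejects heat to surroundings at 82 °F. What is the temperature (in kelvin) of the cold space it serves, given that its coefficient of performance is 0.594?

T_C ≈ 112 K

T_H = 82 °F → (82 − 32) × 5/9 = 27.78 °C = 300.93 K.
COP_R = T_C/(T_H − T_C) ⇒ T_C = T_H·COP_R/(1 + COP_R) = 300.93 × 0.594/(1 + 0.594) = 112 K.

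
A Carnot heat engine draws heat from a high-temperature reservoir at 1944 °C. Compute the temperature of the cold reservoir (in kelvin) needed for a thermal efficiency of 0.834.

T_H = 1944 °C → 1944 + 273.15 = 2217.15 K.
From η = 1 − T_C/T_H, T_C = T_H·(1 − η) = 2217.15 × (1 − 0.834) = 368 K.

T_C ≈ 368 K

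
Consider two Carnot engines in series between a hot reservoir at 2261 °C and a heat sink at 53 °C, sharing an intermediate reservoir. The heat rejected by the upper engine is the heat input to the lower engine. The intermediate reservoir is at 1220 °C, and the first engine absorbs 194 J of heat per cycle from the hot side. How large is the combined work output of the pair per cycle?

T_H = 2261 °C → 2261 + 273.15 = 2534.15 K.
T_C = 53 °C → 53 + 273.15 = 326.15 K.
Two reversible stages in series are equivalent to a single Carnot engine between T_H and T_C, so η_total = 1 − T_C/T_H = 1 − 326.15/2534.15 = 0.8713.
W_total = η_total · Q_H = 0.8713 × 194 = 169 J.

W_total ≈ 169 J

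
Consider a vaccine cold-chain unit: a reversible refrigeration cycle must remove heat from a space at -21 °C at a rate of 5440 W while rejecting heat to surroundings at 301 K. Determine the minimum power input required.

T_C = -21 °C → -21 + 273.15 = 252.15 K.
COP_R = T_C/(T_H − T_C) = 252.15/48.85 = 5.1617.
W = Q_C/COP_R = 5440/5.1617 = 1054 W.

Ẇ_in ≈ 1054 W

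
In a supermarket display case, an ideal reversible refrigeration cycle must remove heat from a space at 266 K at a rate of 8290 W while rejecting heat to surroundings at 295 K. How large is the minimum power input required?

Ẇ_in ≈ 904 W

The reversible coefficient of performance is COP_R = T_C/(T_H − T_C) = 266.00/29.00 = 9.1724.
W = Q_C/COP_R = 8290/9.1724 = 904 W.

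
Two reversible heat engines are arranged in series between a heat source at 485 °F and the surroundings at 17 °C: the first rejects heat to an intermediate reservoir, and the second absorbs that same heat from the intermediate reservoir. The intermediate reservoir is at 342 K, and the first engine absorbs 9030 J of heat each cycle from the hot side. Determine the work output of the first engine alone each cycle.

W₁ ≈ 3150 J

T_H = 485 °F → (485 − 32) × 5/9 = 251.67 °C = 524.82 K.
T_C = 17 °C → 17 + 273.15 = 290.15 K.
First-stage efficiency η₁ = 1 − T_m/T_H = 1 − 342.00/524.82 = 0.3483.
W₁ = η₁·Q_H = 0.3483 × 9030 = 3150 J.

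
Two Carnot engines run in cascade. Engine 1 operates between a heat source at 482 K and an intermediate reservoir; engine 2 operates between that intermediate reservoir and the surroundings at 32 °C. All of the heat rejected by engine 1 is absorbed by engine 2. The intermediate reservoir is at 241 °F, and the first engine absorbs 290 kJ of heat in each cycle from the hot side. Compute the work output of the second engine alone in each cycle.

T_C = 32 °C → 32 + 273.15 = 305.15 K.
T_m = 241 °F → (241 − 32) × 5/9 = 116.11 °C = 389.26 K.
Heat entering the second stage: Q_m = Q_H·(T_m/T_H) = 290 × 389.26/482.00 = 234.2 kJ.
Second-stage efficiency η₂ = 1 − T_C/T_m = 1 − 305.15/389.26 = 0.2161, so W₂ = η₂·Q_m = 50.61 kJ.

W₂ ≈ 50.61 kJ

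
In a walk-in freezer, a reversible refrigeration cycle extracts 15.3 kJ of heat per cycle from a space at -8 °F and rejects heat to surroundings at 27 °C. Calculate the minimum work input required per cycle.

W_in ≈ 3.001 kJ

T_H = 27 °C → 27 + 273.15 = 300.15 K.
T_C = -8 °F → (-8 − 32) × 5/9 = -22.22 °C = 250.93 K.
COP_R = T_C/(T_H − T_C) = 250.93/49.22 = 5.0979.
W = Q_C/COP_R = 15.3/5.0979 = 3.001 kJ.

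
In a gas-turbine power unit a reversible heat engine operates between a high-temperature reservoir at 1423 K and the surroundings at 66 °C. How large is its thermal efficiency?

T_C = 66 °C → 66 + 273.15 = 339.15 K.
For a reversible engine, η = 1 − T_C/T_H = 1 − 339.15/1423.00 = 0.7617.

η ≈ 0.7617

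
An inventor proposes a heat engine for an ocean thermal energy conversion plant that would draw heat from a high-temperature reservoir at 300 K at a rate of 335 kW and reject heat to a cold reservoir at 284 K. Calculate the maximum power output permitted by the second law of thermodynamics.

The second-law ceiling is the Carnot efficiency, η_max = 1 − T_C/T_H = 1 − 284.00/300.00 = 0.0533.
W_max = η_max · Q_H = 0.0533 × 335 = 17.9 kW.

Ẇ_max ≈ 17.9 kW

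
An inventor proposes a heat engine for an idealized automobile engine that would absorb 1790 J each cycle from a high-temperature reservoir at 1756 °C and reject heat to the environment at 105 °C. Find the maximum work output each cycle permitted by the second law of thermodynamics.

T_H = 1756 °C → 1756 + 273.15 = 2029.15 K.
T_C = 105 °C → 105 + 273.15 = 378.15 K.
No engine can exceed the Carnot limit: η_max = 1 − T_C/T_H = 1 − 378.15/2029.15 = 0.8136.
W_max = η_max · Q_H = 0.8136 × 1790 = 1456 J.

W_max ≈ 1456 J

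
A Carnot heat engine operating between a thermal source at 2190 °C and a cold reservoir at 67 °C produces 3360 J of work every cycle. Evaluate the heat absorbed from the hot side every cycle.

Q_H ≈ 3900 J

T_H = 2190 °C → 2190 + 273.15 = 2463.15 K.
T_C = 67 °C → 67 + 273.15 = 340.15 K.
For a reversible engine, η = 1 − T_C/T_H = 1 − 340.15/2463.15 = 0.8619.
Q_H = W/η = 3360/0.8619 = 3900 J.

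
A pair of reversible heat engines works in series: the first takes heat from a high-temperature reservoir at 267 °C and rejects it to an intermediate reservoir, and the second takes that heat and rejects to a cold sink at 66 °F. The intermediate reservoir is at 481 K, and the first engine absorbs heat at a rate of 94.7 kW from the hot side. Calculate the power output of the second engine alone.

Ẇ₂ ≈ 33.13 kW

T_H = 267 °C → 267 + 273.15 = 540.15 K.
T_C = 66 °F → (66 − 32) × 5/9 = 18.89 °C = 292.04 K.
Heat entering the second stage: Q_m = Q_H·(T_m/T_H) = 94.7 × 481.00/540.15 = 84.33 kW.
Second-stage efficiency η₂ = 1 − T_C/T_m = 1 − 292.04/481.00 = 0.3929, so W₂ = η₂·Q_m = 33.13 kW.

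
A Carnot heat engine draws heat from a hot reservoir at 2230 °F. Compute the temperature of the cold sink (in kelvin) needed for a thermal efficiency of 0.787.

T_C ≈ 318.3 K

T_H = 2230 °F → (2230 − 32) × 5/9 = 1221.11 °C = 1494.26 K.
From η = 1 − T_C/T_H, T_C = T_H·(1 − η) = 1494.26 × (1 − 0.787) = 318.3 K.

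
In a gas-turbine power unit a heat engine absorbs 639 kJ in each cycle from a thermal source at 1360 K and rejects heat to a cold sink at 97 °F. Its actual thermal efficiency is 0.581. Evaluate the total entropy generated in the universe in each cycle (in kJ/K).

T_C = 97 °F → (97 − 32) × 5/9 = 36.11 °C = 309.26 K.
W = η·Q_H = 0.581 × 639 = 371.3 kJ, so Q_C = Q_H − W = 267.7 kJ.
Entropy balance on the reservoirs: −Q_H/T_H = -0.4699 kJ/K, +Q_C/T_C = 0.8657 kJ/K.
ΔS_univ = −Q_H/T_H + Q_C/T_C = 0.396 kJ/K (> 0, since η = 0.581 < η_Carnot = 0.773).

ΔS_univ ≈ 0.396 kJ/K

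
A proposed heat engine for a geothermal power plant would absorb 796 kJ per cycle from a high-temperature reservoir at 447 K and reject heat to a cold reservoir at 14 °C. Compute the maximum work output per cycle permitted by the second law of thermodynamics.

T_C = 14 °C → 14 + 273.15 = 287.15 K.
The upper bound on efficiency is η_max = 1 − T_C/T_H = 1 − 287.15/447.00 = 0.3576.
W_max = η_max · Q_H = 0.3576 × 796 = 285 kJ.

W_max ≈ 285 kJ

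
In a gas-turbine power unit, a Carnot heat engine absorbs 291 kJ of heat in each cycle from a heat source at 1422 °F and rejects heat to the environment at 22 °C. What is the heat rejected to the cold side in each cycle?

Q_C ≈ 82.2 kJ

T_H = 1422 °F → (1422 − 32) × 5/9 = 772.22 °C = 1045.37 K.
T_C = 22 °C → 22 + 273.15 = 295.15 K.
The Carnot efficiency is η = 1 − T_C/T_H = 1 − 295.15/1045.37 = 0.7177.
For a reversible cycle Q_C/Q_H = T_C/T_H, so Q_C = 291 × 295.15/1045.37 = 82.2 kJ.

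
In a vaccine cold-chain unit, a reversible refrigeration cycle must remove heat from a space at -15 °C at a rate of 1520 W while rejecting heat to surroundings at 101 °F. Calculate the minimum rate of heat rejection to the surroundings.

T_H = 101 °F → (101 − 32) × 5/9 = 38.33 °C = 311.48 K.
T_C = -15 °C → -15 + 273.15 = 258.15 K.
For a reversible cycle Q_H/Q_C = T_H/T_C, so Q_H = Q_C·T_H/T_C = 1520 × 311.48/258.15 = 1830 W.

Q̇_H ≈ 1830 W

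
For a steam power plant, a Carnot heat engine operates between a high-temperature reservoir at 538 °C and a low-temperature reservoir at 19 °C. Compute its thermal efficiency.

T_H = 538 °C → 538 + 273.15 = 811.15 K.
T_C = 19 °C → 19 + 273.15 = 292.15 K.
Carnot efficiency: η = 1 − T_C/T_H = 1 − 292.15/811.15 = 0.640.

η ≈ 0.640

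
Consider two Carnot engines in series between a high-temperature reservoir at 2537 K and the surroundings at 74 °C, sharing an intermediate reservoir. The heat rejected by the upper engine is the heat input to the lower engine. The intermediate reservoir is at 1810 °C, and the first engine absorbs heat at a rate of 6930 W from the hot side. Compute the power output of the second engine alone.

T_C = 74 °C → 74 + 273.15 = 347.15 K.
T_m = 1810 °C → 1810 + 273.15 = 2083.15 K.
Heat entering the second stage: Q_m = Q_H·(T_m/T_H) = 6930 × 2083.15/2537.00 = 5690 W.
Second-stage efficiency η₂ = 1 − T_C/T_m = 1 − 347.15/2083.15 = 0.8334, so W₂ = η₂·Q_m = 4740 W.

Ẇ₂ ≈ 4740 W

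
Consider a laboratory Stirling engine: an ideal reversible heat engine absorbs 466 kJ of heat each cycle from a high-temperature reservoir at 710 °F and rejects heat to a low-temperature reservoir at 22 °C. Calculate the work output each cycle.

T_H = 710 °F → (710 − 32) × 5/9 = 376.67 °C = 649.82 K.
T_C = 22 °C → 22 + 273.15 = 295.15 K.
The Carnot efficiency is η = 1 − T_C/T_H = 1 − 295.15/649.82 = 0.5458.
W = η·Q_H = 0.5458 × 466 = 254 kJ.

W ≈ 254 kJ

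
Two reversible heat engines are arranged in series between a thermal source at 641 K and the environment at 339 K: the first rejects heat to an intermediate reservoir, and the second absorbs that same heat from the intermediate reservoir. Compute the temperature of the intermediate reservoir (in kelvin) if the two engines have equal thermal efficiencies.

Equal efficiencies require 1 − T_m/T_H = 1 − T_C/T_m, i.e. T_m/T_H = T_C/T_m, so T_m = √(T_H·T_C) = √(641.00 × 339.00) = 466.2 K.

T_m ≈ 466.2 K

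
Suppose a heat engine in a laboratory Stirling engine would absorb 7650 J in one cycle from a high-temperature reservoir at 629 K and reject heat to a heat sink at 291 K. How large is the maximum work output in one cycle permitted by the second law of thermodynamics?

The second-law ceiling is the Carnot efficiency, η_max = 1 − T_C/T_H = 1 − 291.00/629.00 = 0.5374.
W_max = η_max · Q_H = 0.5374 × 7650 = 4111 J.

W_max ≈ 4111 J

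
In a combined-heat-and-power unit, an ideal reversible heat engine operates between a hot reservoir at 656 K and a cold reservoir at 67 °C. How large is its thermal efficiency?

T_C = 67 °C → 67 + 273.15 = 340.15 K.
The Carnot efficiency is η = 1 − T_C/T_H = 1 − 340.15/656.00 = 0.4815.

η ≈ 0.4815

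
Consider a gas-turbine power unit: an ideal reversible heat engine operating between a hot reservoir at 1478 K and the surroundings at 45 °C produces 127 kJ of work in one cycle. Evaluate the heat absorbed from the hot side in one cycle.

T_C = 45 °C → 45 + 273.15 = 318.15 K.
Since the cycle is reversible, η = 1 − T_C/T_H = 1 − 318.15/1478.00 = 0.7847.
Q_H = W/η = 127/0.7847 = 162 kJ.

Q_H ≈ 162 kJ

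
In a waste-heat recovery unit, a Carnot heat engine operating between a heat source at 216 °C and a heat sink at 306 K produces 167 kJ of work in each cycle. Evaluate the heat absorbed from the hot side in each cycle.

Q_H ≈ 446 kJ

T_H = 216 °C → 216 + 273.15 = 489.15 K.
For a reversible engine, η = 1 − T_C/T_H = 1 − 306.00/489.15 = 0.3744.
Q_H = W/η = 167/0.3744 = 446 kJ.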